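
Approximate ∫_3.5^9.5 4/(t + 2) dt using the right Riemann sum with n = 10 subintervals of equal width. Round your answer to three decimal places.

Δt = (9.5 − 3.5)/10 = 0.6.
Right endpoints: 4.1, 4.7, 5.3, 5.9, 6.5, 7.1, 7.7, 8.3, 8.9, 9.5.
f(4.1) = 40/61, f(4.7) = 40/67, f(5.3) = 40/73, f(5.9) = 40/79, f(6.5) = 8/17, f(7.1) = 40/91, f(7.7) = 40/97, f(8.3) = 40/103, f(8.9) = 40/109, f(9.5) = 8/23.
Sum = Δt · [f(4.1) + f(4.7) + f(5.3) + ...].
Sum ≈ 2.840.

2.840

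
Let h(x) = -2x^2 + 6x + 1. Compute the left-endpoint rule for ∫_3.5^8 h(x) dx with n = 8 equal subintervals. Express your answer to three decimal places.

Δx = (8 − 3.5)/8 = 0.5625.
Left endpoints: 3.5, 4.0625, 4.625, 5.1875, 5.75, 6.3125, 6.875, 7.4375.
h(3.5) = -2.5, h(4.0625) = -7.6328125, h(4.625) = -14.03125, h(5.1875) = -21.6953125, h(5.75) = -30.625, h(6.3125) = -40.8203125, h(6.875) = -52.28125, h(7.4375) = -65.0078125.
Sum = Δx · [h(3.5) + h(4.0625) + h(4.625) + ...].
Sum ≈ -131.959.

-131.959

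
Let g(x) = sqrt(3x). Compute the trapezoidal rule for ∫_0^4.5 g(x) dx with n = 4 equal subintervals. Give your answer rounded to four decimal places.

Δx = (4.5 − 0)/4 = 1.125.
g(0) ≈ 0.0000, g(1.125) ≈ 1.8371, g(2.25) ≈ 2.5981, g(3.375) ≈ 3.1820, g(4.5) ≈ 3.6742.
T_4 = (Δx/2)·[g(x_0) + 2g(x_1) + 2g(x_2) + 2g(x_3) + g(x_4)].
Sum ≈ 10.6361.

10.6361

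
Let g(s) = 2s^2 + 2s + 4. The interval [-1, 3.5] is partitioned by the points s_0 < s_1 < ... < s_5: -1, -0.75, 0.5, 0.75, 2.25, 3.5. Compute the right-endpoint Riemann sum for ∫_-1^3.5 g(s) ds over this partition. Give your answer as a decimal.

Subinterval widths: 0.25, 1.25, 0.25, 1.5, 1.25.
Right endpoints: -0.75, 0.5, 0.75, 2.25, 3.5.
g(-0.75) = 3.625, g(0.5) = 5.5, g(0.75) = 6.625, g(2.25) = 18.625, g(3.5) = 35.5.
Sum = Σ Δs_i · g(s_i).
Sum = 81.75.

81.75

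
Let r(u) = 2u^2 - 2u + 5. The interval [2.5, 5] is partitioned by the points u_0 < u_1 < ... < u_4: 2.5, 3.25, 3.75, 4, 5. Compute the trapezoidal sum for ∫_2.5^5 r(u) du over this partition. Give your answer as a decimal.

67.1875

Subinterval widths: 0.75, 0.5, 0.25, 1.
r(2.5) = 12.5, r(3.25) = 19.625, r(3.75) = 25.625, r(4) = 29, r(5) = 45.
On each subinterval the trapezoid contributes (Δu_i/2)·[r(u_{i-1}) + r(u_i)].
Sum = 67.1875.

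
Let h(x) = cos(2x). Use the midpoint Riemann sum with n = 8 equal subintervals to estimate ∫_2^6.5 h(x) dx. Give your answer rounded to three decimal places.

0.621

Δx = (6.5 − 2)/8 = 0.5625.
Midpoints: 2.28125, 2.84375, 3.40625, 3.96875, 4.53125, 5.09375, 5.65625, 6.21875.
h(2.28125) ≈ -0.149, h(2.84375) ≈ 0.828, h(3.40625) ≈ 0.863, h(3.96875) ≈ -0.083, h(4.53125) ≈ -0.935, h(5.09375) ≈ -0.723, h(5.65625) ≈ 0.312, h(6.21875) ≈ 0.992.
Sum = Δx · [h(2.28125) + h(2.84375) + h(3.40625) + ...].
Sum ≈ 0.621.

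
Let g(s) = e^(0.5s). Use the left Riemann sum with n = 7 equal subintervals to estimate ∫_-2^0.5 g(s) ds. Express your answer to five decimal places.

1.67356

Δs = (0.5 − (-2))/7 = 5/14.
Left endpoints: -2, -23/14, -9/7, -13/14, -4/7, -3/14, 1/7.
g(-2) ≈ 0.36788, g(-23/14) ≈ 0.43980, g(-9/7) ≈ 0.52579, g(-13/14) ≈ 0.62858, g(-4/7) ≈ 0.75148, g(-3/14) ≈ 0.89840, g(1/7) ≈ 1.07404.
Sum = Δs · [g(-2) + g(-23/14) + g(-9/7) + ...].
Sum ≈ 1.67356.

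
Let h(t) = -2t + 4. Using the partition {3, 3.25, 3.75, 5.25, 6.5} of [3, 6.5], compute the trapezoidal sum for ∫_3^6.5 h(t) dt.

Subinterval widths: 0.25, 0.5, 1.5, 1.25.
h(3) = -2, h(3.25) = -2.5, h(3.75) = -3.5, h(5.25) = -6.5, h(6.5) = -9.
On each subinterval the trapezoid contributes (Δt_i/2)·[h(t_{i-1}) + h(t_i)].
Sum = -19.25.

-19.25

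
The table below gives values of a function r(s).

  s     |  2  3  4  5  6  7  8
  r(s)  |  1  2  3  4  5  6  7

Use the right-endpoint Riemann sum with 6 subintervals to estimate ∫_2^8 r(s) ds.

Δs = 1.
Sum = 1·[2 + 3 + 4 + 5 + 6 + 7] = 27.

27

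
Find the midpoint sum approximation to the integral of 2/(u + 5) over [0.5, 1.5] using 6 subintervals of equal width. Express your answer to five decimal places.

0.33409

Δu = (1.5 − 0.5)/6 = 1/6.
Midpoints: 7/12, 0.75, 11/12, 13/12, 1.25, 17/12.
f(7/12) = 24/67, f(0.75) = 8/23, f(11/12) = 24/71, f(13/12) = 24/73, f(1.25) = 0.32, f(17/12) = 24/77.
Sum = Δu · [f(7/12) + f(0.75) + f(11/12) + ...].
Sum ≈ 0.33409.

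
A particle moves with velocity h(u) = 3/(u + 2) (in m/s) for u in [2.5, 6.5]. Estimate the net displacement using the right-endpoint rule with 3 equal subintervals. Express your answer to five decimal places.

Δu = (6.5 − 2.5)/3 = 4/3.
Right endpoints: 23/6, 31/6, 6.5.
h(23/6) = 18/35, h(31/6) = 18/43, h(6.5) = 6/17.
Sum = Δu · [h(23/6) + h(31/6) + h(6.5)].
Sum ≈ 1.71444.

1.71444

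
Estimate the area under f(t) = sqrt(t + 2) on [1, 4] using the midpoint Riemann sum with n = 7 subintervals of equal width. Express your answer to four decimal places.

6.3345

Δt = (4 − 1)/7 = 3/7.
Midpoints: 17/14, 23/14, 29/14, 2.5, 41/14, 47/14, 53/14.
f(17/14) ≈ 1.7928, f(23/14) ≈ 1.9086, f(29/14) ≈ 2.0178, f(2.5) ≈ 2.1213, f(41/14) ≈ 2.2200, f(47/14) ≈ 2.3146, f(53/14) ≈ 2.4054.
Sum = Δt · [f(17/14) + f(23/14) + f(29/14) + ...].
Sum ≈ 6.3345.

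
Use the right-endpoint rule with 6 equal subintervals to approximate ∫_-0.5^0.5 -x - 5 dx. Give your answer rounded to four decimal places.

-5.0833

Δx = (0.5 − (-0.5))/6 = 1/6.
Right endpoints: -1/3, -1/6, 0, 1/6, 1/3, 0.5.
f(-1/3) = -14/3, f(-1/6) = -29/6, f(0) = -5, f(1/6) = -31/6, f(1/3) = -16/3, f(0.5) = -5.5.
Sum = Δx · [f(-1/3) + f(-1/6) + f(0) + ...].
Sum ≈ -5.0833.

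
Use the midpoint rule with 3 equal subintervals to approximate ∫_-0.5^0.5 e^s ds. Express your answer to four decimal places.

Δs = (0.5 − (-0.5))/3 = 1/3.
Midpoints: -1/3, 0, 1/3.
f(-1/3) ≈ 0.7165, f(0) ≈ 1.0000, f(1/3) ≈ 1.3956.
Sum = Δs · [f(-1/3) + f(0) + f(1/3)].
Sum ≈ 1.0374.

1.0374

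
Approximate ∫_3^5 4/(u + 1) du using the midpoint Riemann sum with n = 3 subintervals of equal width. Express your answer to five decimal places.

Δu = (5 − 3)/3 = 2/3.
Midpoints: 10/3, 4, 14/3.
f(10/3) = 12/13, f(4) = 0.8, f(14/3) = 12/17.
Sum = Δu · [f(10/3) + f(4) + f(14/3)].
Sum ≈ 1.61931.

1.61931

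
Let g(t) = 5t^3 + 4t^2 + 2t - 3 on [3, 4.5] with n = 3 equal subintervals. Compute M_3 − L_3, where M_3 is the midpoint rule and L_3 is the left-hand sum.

86.5078125

M_3 = 501.6953125.
L_3 = 415.1875.
M_3 − L_3 = 86.5078125.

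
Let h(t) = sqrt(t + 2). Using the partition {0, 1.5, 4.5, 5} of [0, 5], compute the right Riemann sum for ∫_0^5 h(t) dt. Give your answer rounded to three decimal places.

11.778

Subinterval widths: 1.5, 3, 0.5.
Right endpoints: 1.5, 4.5, 5.
h(1.5) ≈ 1.871, h(4.5) ≈ 2.550, h(5) ≈ 2.646.
Sum = Σ Δt_i · h(t_i).
Sum ≈ 11.778.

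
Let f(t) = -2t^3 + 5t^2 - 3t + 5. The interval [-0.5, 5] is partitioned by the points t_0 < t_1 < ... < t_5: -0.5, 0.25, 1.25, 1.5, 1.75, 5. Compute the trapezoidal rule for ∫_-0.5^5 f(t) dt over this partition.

-200.3359375

Subinterval widths: 0.75, 1, 0.25, 0.25, 3.25.
f(-0.5) = 8, f(0.25) = 4.53125, f(1.25) = 5.15625, f(1.5) = 5, f(1.75) = 4.34375, f(5) = -135.
On each subinterval the trapezoid contributes (Δt_i/2)·[f(t_{i-1}) + f(t_i)].
Sum = -200.3359375.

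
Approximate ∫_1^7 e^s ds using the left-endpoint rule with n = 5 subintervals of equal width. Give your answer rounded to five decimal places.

565.78953

Δs = (7 − 1)/5 = 1.2.
Left endpoints: 1, 2.2, 3.4, 4.6, 5.8.
f(1) ≈ 2.71828, f(2.2) ≈ 9.02501, f(3.4) ≈ 29.96410, f(4.6) ≈ 99.48432, f(5.8) ≈ 330.29956.
Sum = Δs · [f(1) + f(2.2) + f(3.4) + f(4.6) + f(5.8)].
Sum ≈ 565.78953.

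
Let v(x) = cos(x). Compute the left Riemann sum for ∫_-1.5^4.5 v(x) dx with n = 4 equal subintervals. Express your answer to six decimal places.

0.227223

Δx = (4.5 − (-1.5))/4 = 1.5.
Left endpoints: -1.5, 0, 1.5, 3.
v(-1.5) ≈ 0.070737, v(0) ≈ 1.000000, v(1.5) ≈ 0.070737, v(3) ≈ -0.989992.
Sum = Δx · [v(-1.5) + v(0) + v(1.5) + v(3)].
Sum ≈ 0.227223.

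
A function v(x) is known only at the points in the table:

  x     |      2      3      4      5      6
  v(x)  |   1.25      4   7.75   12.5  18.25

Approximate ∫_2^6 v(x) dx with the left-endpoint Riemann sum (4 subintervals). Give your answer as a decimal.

Δx = 1.
Sum = 1·[1.25 + 4 + 7.75 + 12.5] = 25.5.

25.5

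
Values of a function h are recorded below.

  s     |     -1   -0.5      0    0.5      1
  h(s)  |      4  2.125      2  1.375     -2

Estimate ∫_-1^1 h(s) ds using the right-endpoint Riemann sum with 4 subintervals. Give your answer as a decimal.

Δs = 0.5.
Sum = 0.5·[2.125 + 2 + 1.375 + (-2)] = 1.75.

1.75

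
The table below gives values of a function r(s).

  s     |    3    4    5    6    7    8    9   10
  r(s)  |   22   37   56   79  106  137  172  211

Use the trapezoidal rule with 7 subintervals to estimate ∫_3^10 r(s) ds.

703.5

Δs = 1.
T_7 = (1/2)·[22 + 2·37 + 2·56 + 2·79 + 2·106 + 2·137 + 2·172 + 211] = 703.5.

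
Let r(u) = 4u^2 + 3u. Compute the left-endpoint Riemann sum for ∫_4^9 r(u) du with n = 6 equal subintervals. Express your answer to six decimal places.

Δu = (9 − 4)/6 = 5/6.
Left endpoints: 4, 29/6, 17/3, 6.5, 22/3, 49/6.
r(4) = 76, r(29/6) = 1943/18, r(17/3) = 1309/9, r(6.5) = 188.5, r(22/3) = 2134/9, r(49/6) = 5243/18.
Sum = Δu · [r(4) + r(29/6) + r(17/3) + ...].
Sum ≈ 871.898148.

871.898148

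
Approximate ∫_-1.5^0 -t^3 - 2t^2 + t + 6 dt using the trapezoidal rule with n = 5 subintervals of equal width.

6.89625

Δt = (0 − (-1.5))/5 = 0.3.
f(-1.5) = 3.375, f(-1.2) = 3.648, f(-0.9) = 4.209, f(-0.6) = 4.896, f(-0.3) = 5.547, f(0) = 6.
T_5 = (Δt/2)·[f(t_0) + 2f(t_1) + ... + 2f(t_{4}) + f(t_5)].
Sum = 6.89625.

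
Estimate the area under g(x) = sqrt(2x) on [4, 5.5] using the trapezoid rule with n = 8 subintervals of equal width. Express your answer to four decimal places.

Δx = (5.5 − 4)/8 = 0.1875.
g(4) ≈ 2.8284, g(4.1875) ≈ 2.8940, g(4.375) ≈ 2.9580, g(4.5625) ≈ 3.0208, g(4.75) ≈ 3.0822, g(4.9375) ≈ 3.1425, g(5.125) ≈ 3.2016, g(5.3125) ≈ 3.2596, g(5.5) ≈ 3.3166.
T_8 = (Δx/2)·[g(x_0) + 2g(x_1) + ... + 2g(x_{7}) + g(x_8)].
Sum ≈ 4.6183.

4.6183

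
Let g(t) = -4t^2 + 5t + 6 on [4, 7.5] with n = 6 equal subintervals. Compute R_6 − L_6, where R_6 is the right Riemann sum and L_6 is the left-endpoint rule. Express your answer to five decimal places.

-83.70833

R_6 ≈ -398.1898148.
L_6 ≈ -314.4814815.
R_6 − L_6 ≈ -83.70833.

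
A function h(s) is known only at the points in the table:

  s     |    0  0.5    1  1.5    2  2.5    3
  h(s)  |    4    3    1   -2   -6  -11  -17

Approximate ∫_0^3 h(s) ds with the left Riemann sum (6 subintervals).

-5.5

Δs = 0.5.
Sum = 0.5·[4 + 3 + 1 + (-2) + (-6) + (-11)] = -5.5.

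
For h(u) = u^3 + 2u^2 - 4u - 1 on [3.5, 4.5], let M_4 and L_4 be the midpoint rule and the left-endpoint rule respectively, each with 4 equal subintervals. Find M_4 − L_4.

M_4 = 80.09375.
L_4 = 72.78125.
M_4 − L_4 = 7.3125.

7.3125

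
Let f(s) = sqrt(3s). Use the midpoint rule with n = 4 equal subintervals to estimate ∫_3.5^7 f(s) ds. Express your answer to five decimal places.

13.82880

Δs = (7 − 3.5)/4 = 0.875.
Midpoints: 3.9375, 4.8125, 5.6875, 6.5625.
f(3.9375) ≈ 3.43693, f(4.8125) ≈ 3.79967, f(5.6875) ≈ 4.13068, f(6.5625) ≈ 4.43706.
Sum = Δs · [f(3.9375) + f(4.8125) + f(5.6875) + f(6.5625)].
Sum ≈ 13.82880.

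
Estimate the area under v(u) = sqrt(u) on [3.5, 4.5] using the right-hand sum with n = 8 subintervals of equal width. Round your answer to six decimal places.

Δu = (4.5 − 3.5)/8 = 0.125.
Right endpoints: 3.625, 3.75, 3.875, 4, 4.125, 4.25, 4.375, 4.5.
v(3.625) ≈ 1.903943, v(3.75) ≈ 1.936492, v(3.875) ≈ 1.968502, v(4) ≈ 2.000000, v(4.125) ≈ 2.031010, v(4.25) ≈ 2.061553, v(4.375) ≈ 2.091650, v(4.5) ≈ 2.121320.
Sum = Δu · [v(3.625) + v(3.75) + v(3.875) + ...].
Sum ≈ 2.014309.

2.014309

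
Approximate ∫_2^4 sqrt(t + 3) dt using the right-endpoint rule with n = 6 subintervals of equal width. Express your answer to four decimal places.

4.9612

Δt = (4 − 2)/6 = 1/3.
Right endpoints: 7/3, 8/3, 3, 10/3, 11/3, 4.
f(7/3) ≈ 2.3094, f(8/3) ≈ 2.3805, f(3) ≈ 2.4495, f(10/3) ≈ 2.5166, f(11/3) ≈ 2.5820, f(4) ≈ 2.6458.
Sum = Δt · [f(7/3) + f(8/3) + f(3) + ...].
Sum ≈ 4.9612.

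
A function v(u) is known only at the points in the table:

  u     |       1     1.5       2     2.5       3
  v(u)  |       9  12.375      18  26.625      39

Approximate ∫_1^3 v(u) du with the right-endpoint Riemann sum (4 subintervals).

Δu = 0.5.
Sum = 0.5·[12.375 + 18 + 26.625 + 39] = 48.

48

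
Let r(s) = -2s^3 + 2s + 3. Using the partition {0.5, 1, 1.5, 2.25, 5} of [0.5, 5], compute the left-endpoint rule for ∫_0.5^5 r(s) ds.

-39.2109375

Subinterval widths: 0.5, 0.5, 0.75, 2.75.
Left endpoints: 0.5, 1, 1.5, 2.25.
r(0.5) = 3.75, r(1) = 3, r(1.5) = -0.75, r(2.25) = -15.28125.
Sum = Σ Δs_i · r(s_i).
Sum = -39.2109375.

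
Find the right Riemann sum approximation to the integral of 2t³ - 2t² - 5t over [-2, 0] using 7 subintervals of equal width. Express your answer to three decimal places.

Δt = (0 − (-2))/7 = 2/7.
Right endpoints: -12/7, -10/7, -8/7, -6/7, -4/7, -2/7, 0.
f(-12/7) = -2532/343, f(-10/7) = -950/343, f(-8/7) = 40/343, f(-6/7) = 534/343, f(-4/7) = 628/343, f(-2/7) = 418/343, f(0) = 0.
Sum = Δt · [f(-12/7) + f(-10/7) + f(-8/7) + ...].
Sum ≈ -1.551.

-1.551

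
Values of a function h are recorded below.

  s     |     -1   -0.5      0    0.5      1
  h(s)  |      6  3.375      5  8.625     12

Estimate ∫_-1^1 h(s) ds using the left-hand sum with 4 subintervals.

11.5

Δs = 0.5.
Sum = 0.5·[6 + 3.375 + 5 + 8.625] = 11.5.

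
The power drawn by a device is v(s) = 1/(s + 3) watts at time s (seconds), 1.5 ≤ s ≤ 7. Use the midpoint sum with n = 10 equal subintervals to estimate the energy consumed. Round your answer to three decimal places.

Δs = (7 − 1.5)/10 = 0.55.
Midpoints: 1.775, 2.325, 2.875, 3.425, 3.975, 4.525, 5.075, 5.625, 6.175, 6.725.
v(1.775) = 40/191, v(2.325) = 40/213, v(2.875) = 8/47, v(3.425) = 40/257, v(3.975) = 40/279, v(4.525) = 40/301, v(5.075) = 40/323, v(5.625) = 8/69, v(6.175) = 40/367, v(6.725) = 40/389.
Sum = Δs · [v(1.775) + v(2.325) + v(2.875) + ...].
Sum ≈ 0.798.

0.798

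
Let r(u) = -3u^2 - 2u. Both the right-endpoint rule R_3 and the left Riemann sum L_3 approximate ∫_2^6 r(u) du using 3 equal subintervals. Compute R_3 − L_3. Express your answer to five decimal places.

-138.66667

R_3 ≈ -312.8888889.
L_3 ≈ -174.2222222.
R_3 − L_3 ≈ -138.66667.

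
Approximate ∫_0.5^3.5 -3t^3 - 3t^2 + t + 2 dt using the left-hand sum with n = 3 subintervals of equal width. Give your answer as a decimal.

Δt = (3.5 − 0.5)/3 = 1.
Left endpoints: 0.5, 1.5, 2.5.
f(0.5) = 1.375, f(1.5) = -13.375, f(2.5) = -61.125.
Sum = Δt · [f(0.5) + f(1.5) + f(2.5)].
Sum = -73.125.

-73.125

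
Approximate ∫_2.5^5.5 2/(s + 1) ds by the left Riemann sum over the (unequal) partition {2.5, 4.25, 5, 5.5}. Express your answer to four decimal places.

1.4524

Subinterval widths: 1.75, 0.75, 0.5.
Left endpoints: 2.5, 4.25, 5.
f(2.5) = 4/7, f(4.25) = 8/21, f(5) = 1/3.
Sum = Σ Δs_i · f(s_i).
Sum ≈ 1.4524.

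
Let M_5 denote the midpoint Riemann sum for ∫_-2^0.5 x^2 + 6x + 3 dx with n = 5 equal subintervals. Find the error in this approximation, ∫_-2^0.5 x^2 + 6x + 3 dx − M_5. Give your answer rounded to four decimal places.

0.0521

Exact integral: ∫_-2^0.5 f(x) dx ≈ -1.041667.
M_5 = -1.09375.
Error ≈ -1.041667 − (-1.09375) ≈ 0.0521.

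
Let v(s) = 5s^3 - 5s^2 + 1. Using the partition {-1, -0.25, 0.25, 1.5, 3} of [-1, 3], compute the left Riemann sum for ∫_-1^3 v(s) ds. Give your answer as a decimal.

Subinterval widths: 0.75, 0.5, 1.25, 1.5.
Left endpoints: -1, -0.25, 0.25, 1.5.
v(-1) = -9, v(-0.25) = 0.609375, v(0.25) = 0.765625, v(1.5) = 6.625.
Sum = Σ Δs_i · v(s_i).
Sum = 4.44921875.

4.44921875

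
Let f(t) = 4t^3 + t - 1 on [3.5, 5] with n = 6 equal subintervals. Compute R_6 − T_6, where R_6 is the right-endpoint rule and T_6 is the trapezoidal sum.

41.25

R_6 = 521.859375.
T_6 = 480.609375.
R_6 − T_6 = 41.25.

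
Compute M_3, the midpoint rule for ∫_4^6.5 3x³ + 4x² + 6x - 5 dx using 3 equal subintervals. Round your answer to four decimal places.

Δx = (6.5 − 4)/3 = 5/6.
Midpoints: 53/12, 5.25, 73/12.
f(53/12) = 68735/192, f(5.25) = 570.859375, f(73/12) = 492425/576.
Sum = Δx · [f(53/12) + f(5.25) + f(73/12)].
Sum ≈ 1486.4656.

1486.4656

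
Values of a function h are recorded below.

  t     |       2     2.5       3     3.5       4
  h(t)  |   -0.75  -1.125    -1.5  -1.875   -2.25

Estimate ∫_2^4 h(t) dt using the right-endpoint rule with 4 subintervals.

Δt = 0.5.
Sum = 0.5·[(-1.125) + (-1.5) + (-1.875) + (-2.25)] = -3.375.

-3.375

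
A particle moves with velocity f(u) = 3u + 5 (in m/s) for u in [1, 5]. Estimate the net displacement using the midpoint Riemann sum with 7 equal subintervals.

Δu = (5 − 1)/7 = 4/7.
Midpoints: 9/7, 13/7, 17/7, 3, 25/7, 29/7, 33/7.
f(9/7) = 62/7, f(13/7) = 74/7, f(17/7) = 86/7, f(3) = 14, f(25/7) = 110/7, f(29/7) = 122/7, f(33/7) = 134/7.
Sum = Δu · [f(9/7) + f(13/7) + f(17/7) + ...].
Sum = 56.

56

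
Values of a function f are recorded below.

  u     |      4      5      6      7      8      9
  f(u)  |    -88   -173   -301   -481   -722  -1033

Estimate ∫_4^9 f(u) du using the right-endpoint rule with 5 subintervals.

Δu = 1.
Sum = 1·[(-173) + (-301) + (-481) + (-722) + (-1033)] = -2710.

-2710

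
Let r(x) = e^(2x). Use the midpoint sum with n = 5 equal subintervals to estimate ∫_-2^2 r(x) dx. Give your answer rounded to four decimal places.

Δx = (2 − (-2))/5 = 0.8.
Midpoints: -1.6, -0.8, 0, 0.8, 1.6.
r(-1.6) ≈ 0.0408, r(-0.8) ≈ 0.2019, r(0) ≈ 1.0000, r(0.8) ≈ 4.9530, r(1.6) ≈ 24.5325.
Sum = Δx · [r(-1.6) + r(-0.8) + r(0) + r(0.8) + r(1.6)].
Sum ≈ 24.5826.

24.5826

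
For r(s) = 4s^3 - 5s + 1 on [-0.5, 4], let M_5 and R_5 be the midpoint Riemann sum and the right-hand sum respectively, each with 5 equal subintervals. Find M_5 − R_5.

-124.43625

M_5 = 214.68375.
R_5 = 339.12.
M_5 − R_5 = -124.43625.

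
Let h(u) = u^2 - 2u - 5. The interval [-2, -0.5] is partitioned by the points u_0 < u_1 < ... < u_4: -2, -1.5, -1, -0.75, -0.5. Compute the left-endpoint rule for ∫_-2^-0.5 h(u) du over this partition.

Subinterval widths: 0.5, 0.5, 0.25, 0.25.
Left endpoints: -2, -1.5, -1, -0.75.
h(-2) = 3, h(-1.5) = 0.25, h(-1) = -2, h(-0.75) = -2.9375.
Sum = Σ Δu_i · h(u_i).
Sum = 0.390625.

0.390625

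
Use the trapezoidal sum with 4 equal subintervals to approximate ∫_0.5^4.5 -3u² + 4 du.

Δu = (4.5 − 0.5)/4 = 1.
f(0.5) = 3.25, f(1.5) = -2.75, f(2.5) = -14.75, f(3.5) = -32.75, f(4.5) = -56.75.
T_4 = (Δu/2)·[f(u_0) + 2f(u_1) + 2f(u_2) + 2f(u_3) + f(u_4)].
Sum = -77.

-77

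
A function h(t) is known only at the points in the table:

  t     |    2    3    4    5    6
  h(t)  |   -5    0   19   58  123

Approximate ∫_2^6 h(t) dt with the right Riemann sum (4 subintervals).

Δt = 1.
Sum = 1·[0 + 19 + 58 + 123] = 200.

200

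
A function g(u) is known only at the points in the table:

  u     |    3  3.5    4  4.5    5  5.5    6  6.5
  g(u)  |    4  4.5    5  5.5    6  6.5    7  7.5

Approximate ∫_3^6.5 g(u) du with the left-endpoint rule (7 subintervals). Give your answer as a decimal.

Δu = 0.5.
Sum = 0.5·[4 + 4.5 + 5 + 5.5 + 6 + 6.5 + 7] = 19.25.

19.25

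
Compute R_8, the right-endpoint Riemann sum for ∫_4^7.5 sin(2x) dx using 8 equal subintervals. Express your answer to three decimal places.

Δx = (7.5 − 4)/8 = 0.4375.
Right endpoints: 4.4375, 4.875, 5.3125, 5.75, 6.1875, 6.625, 7.0625, 7.5.
f(4.4375) ≈ 0.522, f(4.875) ≈ -0.320, f(5.3125) ≈ -0.932, f(5.75) ≈ -0.875, f(6.1875) ≈ -0.190, f(6.625) ≈ 0.632, f(7.0625) ≈ 1.000, f(7.5) ≈ 0.650.
Sum = Δx · [f(4.4375) + f(4.875) + f(5.3125) + ...].
Sum ≈ 0.213.

0.213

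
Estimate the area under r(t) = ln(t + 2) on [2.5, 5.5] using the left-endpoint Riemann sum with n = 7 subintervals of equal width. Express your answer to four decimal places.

5.2326

Δt = (5.5 − 2.5)/7 = 3/7.
Left endpoints: 2.5, 41/14, 47/14, 53/14, 59/14, 65/14, 71/14.
r(2.5) ≈ 1.5041, r(41/14) ≈ 1.5950, r(47/14) ≈ 1.6784, r(53/14) ≈ 1.7554, r(59/14) ≈ 1.8269, r(65/14) ≈ 1.8935, r(71/14) ≈ 1.9561.
Sum = Δt · [r(2.5) + r(41/14) + r(47/14) + ...].
Sum ≈ 5.2326.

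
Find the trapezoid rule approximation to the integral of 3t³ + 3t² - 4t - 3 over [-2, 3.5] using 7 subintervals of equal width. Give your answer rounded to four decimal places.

123.9394

Δt = (3.5 − (-2))/7 = 11/14.
f(-2) = -7, f(-17/14) = 2495/2744, f(-3/7) = -333/343, f(5/14) = -10727/2744, f(8/7) = 283/343, f(27/14) = 60267/2744, f(19/7) = 23405/343, f(3.5) = 148.375.
T_7 = (Δt/2)·[f(t_0) + 2f(t_1) + ... + 2f(t_{6}) + f(t_7)].
Sum ≈ 123.9394.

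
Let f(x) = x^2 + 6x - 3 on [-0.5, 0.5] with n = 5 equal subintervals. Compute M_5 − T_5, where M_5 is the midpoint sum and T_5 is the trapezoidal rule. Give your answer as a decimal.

M_5 = -2.92.
T_5 = -2.91.
M_5 − T_5 = -0.01.

-0.01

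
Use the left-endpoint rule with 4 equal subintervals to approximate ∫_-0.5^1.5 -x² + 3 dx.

5.25

Δx = (1.5 − (-0.5))/4 = 0.5.
Left endpoints: -0.5, 0, 0.5, 1.
f(-0.5) = 2.75, f(0) = 3, f(0.5) = 2.75, f(1) = 2.
Sum = Δx · [f(-0.5) + f(0) + f(0.5) + f(1)].
Sum = 5.25.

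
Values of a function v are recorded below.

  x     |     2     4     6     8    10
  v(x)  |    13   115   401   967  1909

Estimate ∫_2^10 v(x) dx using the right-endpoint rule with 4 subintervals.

6784

Δx = 2.
Sum = 2·[115 + 401 + 967 + 1909] = 6784.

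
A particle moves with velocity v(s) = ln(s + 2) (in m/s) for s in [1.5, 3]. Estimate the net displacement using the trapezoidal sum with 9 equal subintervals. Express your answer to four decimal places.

Δs = (3 − 1.5)/9 = 1/6.
v(1.5) ≈ 1.2528, v(5/3) ≈ 1.2993, v(11/6) ≈ 1.3437, v(2) ≈ 1.3863, v(13/6) ≈ 1.4271, v(7/3) ≈ 1.4663, v(2.5) ≈ 1.5041, v(8/3) ≈ 1.5404, v(17/6) ≈ 1.5755, v(3) ≈ 1.6094.
T_9 = (Δs/2)·[v(s_0) + 2v(s_1) + ... + 2v(s_{8}) + v(s_9)].
Sum ≈ 2.1623.

2.1623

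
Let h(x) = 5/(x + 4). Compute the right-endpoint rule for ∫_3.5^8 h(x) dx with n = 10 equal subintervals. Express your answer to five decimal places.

2.29468

Δx = (8 − 3.5)/10 = 0.45.
Right endpoints: 3.95, 4.4, 4.85, 5.3, 5.75, 6.2, 6.65, 7.1, 7.55, 8.
h(3.95) = 100/159, h(4.4) = 25/42, h(4.85) = 100/177, h(5.3) = 50/93, h(5.75) = 20/39, h(6.2) = 25/51, h(6.65) = 100/213, h(7.1) = 50/111, h(7.55) = 100/231, h(8) = 5/12.
Sum = Δx · [h(3.95) + h(4.4) + h(4.85) + ...].
Sum ≈ 2.29468.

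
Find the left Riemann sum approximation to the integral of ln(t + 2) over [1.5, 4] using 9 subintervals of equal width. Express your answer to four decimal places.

3.7903

Δt = (4 − 1.5)/9 = 5/18.
Left endpoints: 1.5, 16/9, 37/18, 7/3, 47/18, 26/9, 19/6, 31/9, 67/18.
f(1.5) ≈ 1.2528, f(16/9) ≈ 1.3291, f(37/18) ≈ 1.4001, f(7/3) ≈ 1.4663, f(47/18) ≈ 1.5285, f(26/9) ≈ 1.5870, f(19/6) ≈ 1.6422, f(31/9) ≈ 1.6946, f(67/18) ≈ 1.7444.
Sum = Δt · [f(1.5) + f(16/9) + f(37/18) + ...].
Sum ≈ 3.7903.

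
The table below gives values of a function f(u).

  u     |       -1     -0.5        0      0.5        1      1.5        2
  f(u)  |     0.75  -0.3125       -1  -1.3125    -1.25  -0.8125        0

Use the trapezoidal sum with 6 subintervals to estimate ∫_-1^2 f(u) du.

-2.15625

Δu = 0.5.
T_6 = (0.5/2)·[0.75 + 2·(-0.3125) + 2·(-1) + 2·(-1.3125) + 2·(-1.25) + 2·(-0.8125) + 0] = -2.15625.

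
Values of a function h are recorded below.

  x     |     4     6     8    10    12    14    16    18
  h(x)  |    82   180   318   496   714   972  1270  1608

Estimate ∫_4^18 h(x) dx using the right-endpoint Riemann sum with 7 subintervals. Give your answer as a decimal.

Δx = 2.
Sum = 2·[180 + 318 + 496 + 714 + 972 + 1270 + 1608] = 11116.

11116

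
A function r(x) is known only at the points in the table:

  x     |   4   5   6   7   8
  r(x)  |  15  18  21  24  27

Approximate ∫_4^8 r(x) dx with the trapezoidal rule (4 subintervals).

Δx = 1.
T_4 = (1/2)·[15 + 2·18 + 2·21 + 2·24 + 27] = 84.

84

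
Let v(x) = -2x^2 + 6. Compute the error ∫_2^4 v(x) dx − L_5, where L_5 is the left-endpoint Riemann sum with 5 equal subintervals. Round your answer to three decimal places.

Exact integral: ∫_2^4 v(x) dx ≈ -25.33333.
L_5 = -20.64.
Error ≈ -25.33333 − (-20.64) ≈ -4.693.

-4.693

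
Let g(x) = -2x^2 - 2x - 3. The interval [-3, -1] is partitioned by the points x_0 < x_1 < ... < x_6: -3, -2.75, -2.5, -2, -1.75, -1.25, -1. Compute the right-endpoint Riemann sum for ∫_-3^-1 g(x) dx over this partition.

Subinterval widths: 0.25, 0.25, 0.5, 0.25, 0.5, 0.25.
Right endpoints: -2.75, -2.5, -2, -1.75, -1.25, -1.
g(-2.75) = -12.625, g(-2.5) = -10.5, g(-2) = -7, g(-1.75) = -5.625, g(-1.25) = -3.625, g(-1) = -3.
Sum = Σ Δx_i · g(x_i).
Sum = -13.25.

-13.25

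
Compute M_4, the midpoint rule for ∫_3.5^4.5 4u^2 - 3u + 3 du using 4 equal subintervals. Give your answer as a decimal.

Δu = (4.5 − 3.5)/4 = 0.25.
Midpoints: 3.625, 3.875, 4.125, 4.375.
f(3.625) = 44.6875, f(3.875) = 51.4375, f(4.125) = 58.6875, f(4.375) = 66.4375.
Sum = Δu · [f(3.625) + f(3.875) + f(4.125) + f(4.375)].
Sum = 55.3125.

55.3125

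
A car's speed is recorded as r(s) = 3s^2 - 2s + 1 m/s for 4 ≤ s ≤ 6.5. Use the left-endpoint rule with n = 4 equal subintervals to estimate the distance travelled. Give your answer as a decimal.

Δs = (6.5 − 4)/4 = 0.625.
Left endpoints: 4, 4.625, 5.25, 5.875.
r(4) = 41, r(4.625) = 55.921875, r(5.25) = 73.1875, r(5.875) = 92.796875.
Sum = Δs · [r(4) + r(4.625) + r(5.25) + r(5.875)].
Sum = 164.31640625.

164.31640625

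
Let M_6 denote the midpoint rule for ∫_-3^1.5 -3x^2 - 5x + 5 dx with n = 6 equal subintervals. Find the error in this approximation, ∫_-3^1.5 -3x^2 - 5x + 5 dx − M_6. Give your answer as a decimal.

-0.6328125

Exact integral: ∫_-3^1.5 f(x) dx = 9.
M_6 = 9.6328125.
Error = 9 − 9.6328125 = -0.6328125.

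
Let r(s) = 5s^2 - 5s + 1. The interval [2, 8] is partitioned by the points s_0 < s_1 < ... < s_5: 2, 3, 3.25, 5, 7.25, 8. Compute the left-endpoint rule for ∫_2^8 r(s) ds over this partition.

Subinterval widths: 1, 0.25, 1.75, 2.25, 0.75.
Left endpoints: 2, 3, 3.25, 5, 7.25.
r(2) = 11, r(3) = 31, r(3.25) = 37.5625, r(5) = 101, r(7.25) = 227.5625.
Sum = Σ Δs_i · r(s_i).
Sum = 482.40625.

482.40625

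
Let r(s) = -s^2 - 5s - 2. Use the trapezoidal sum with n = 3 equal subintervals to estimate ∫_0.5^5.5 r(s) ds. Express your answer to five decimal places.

-142.73148

Δs = (5.5 − 0.5)/3 = 5/3.
r(0.5) = -4.75, r(13/6) = -631/36, r(23/6) = -1291/36, r(5.5) = -59.75.
T_3 = (Δs/2)·[r(s_0) + 2r(s_1) + 2r(s_2) + r(s_3)].
Sum ≈ -142.73148.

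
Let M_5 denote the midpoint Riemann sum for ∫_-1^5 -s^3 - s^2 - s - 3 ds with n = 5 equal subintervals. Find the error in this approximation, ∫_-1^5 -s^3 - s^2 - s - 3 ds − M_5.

Exact integral: ∫_-1^5 f(s) ds = -228.
M_5 = -222.96.
Error = -228 − (-222.96) = -5.04.

-5.04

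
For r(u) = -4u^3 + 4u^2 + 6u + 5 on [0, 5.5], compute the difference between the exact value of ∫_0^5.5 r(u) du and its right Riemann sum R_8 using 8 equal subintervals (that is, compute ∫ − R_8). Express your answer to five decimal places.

188.39290

Exact integral: ∫_0^5.5 r(u) du ≈ -574.9791667.
R_8 ≈ -763.3720703.
Error ≈ -574.9791667 − (-763.3720703) ≈ 188.39290.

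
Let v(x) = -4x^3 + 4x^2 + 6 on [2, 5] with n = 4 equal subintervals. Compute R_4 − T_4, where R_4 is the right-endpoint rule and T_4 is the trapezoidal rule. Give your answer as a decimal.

R_4 = -589.6875.
T_4 = -445.6875.
R_4 − T_4 = -144.

-144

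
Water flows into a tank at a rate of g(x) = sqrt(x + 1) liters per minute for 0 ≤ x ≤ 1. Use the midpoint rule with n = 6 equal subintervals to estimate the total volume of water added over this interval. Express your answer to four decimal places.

Δx = (1 − 0)/6 = 1/6.
Midpoints: 1/12, 0.25, 5/12, 7/12, 0.75, 11/12.
g(1/12) ≈ 1.0408, g(0.25) ≈ 1.1180, g(5/12) ≈ 1.1902, g(7/12) ≈ 1.2583, g(0.75) ≈ 1.3229, g(11/12) ≈ 1.3844.
Sum = Δx · [g(1/12) + g(0.25) + g(5/12) + ...].
Sum ≈ 1.2191.

1.2191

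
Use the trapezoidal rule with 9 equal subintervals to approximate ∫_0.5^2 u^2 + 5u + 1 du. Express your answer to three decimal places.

13.507

Δu = (2 − 0.5)/9 = 1/6.
f(0.5) = 3.75, f(2/3) = 43/9, f(5/6) = 211/36, f(1) = 7, f(7/6) = 295/36, f(4/3) = 85/9, f(1.5) = 10.75, f(5/3) = 109/9, f(11/6) = 487/36, f(2) = 15.
T_9 = (Δu/2)·[f(u_0) + 2f(u_1) + ... + 2f(u_{8}) + f(u_9)].
Sum ≈ 13.507.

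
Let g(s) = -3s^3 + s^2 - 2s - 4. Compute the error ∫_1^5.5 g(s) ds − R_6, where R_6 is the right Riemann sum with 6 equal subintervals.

190.37109375

Exact integral: ∫_1^5.5 g(s) ds = -677.671875.
R_6 = -868.04296875.
Error = -677.671875 − (-868.04296875) = 190.37109375.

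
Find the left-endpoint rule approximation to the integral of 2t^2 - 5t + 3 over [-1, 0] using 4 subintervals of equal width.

Δt = (0 − (-1))/4 = 0.25.
Left endpoints: -1, -0.75, -0.5, -0.25.
f(-1) = 10, f(-0.75) = 7.875, f(-0.5) = 6, f(-0.25) = 4.375.
Sum = Δt · [f(-1) + f(-0.75) + f(-0.5) + f(-0.25)].
Sum = 7.0625.

7.0625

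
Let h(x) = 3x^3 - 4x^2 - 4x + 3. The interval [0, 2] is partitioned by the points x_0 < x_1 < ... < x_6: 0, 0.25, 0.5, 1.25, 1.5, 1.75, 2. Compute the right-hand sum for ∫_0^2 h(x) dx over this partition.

Subinterval widths: 0.25, 0.25, 0.75, 0.25, 0.25, 0.25.
Right endpoints: 0.25, 0.5, 1.25, 1.5, 1.75, 2.
h(0.25) = 1.796875, h(0.5) = 0.375, h(1.25) = -2.390625, h(1.5) = -1.875, h(1.75) = -0.171875, h(2) = 3.
Sum = Σ Δx_i · h(x_i).
Sum = -1.01171875.

-1.01171875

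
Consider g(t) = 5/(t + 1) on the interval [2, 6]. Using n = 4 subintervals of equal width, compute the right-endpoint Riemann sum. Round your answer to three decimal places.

3.798

Δt = (6 − 2)/4 = 1.
Right endpoints: 3, 4, 5, 6.
g(3) = 1.25, g(4) = 1, g(5) = 5/6, g(6) = 5/7.
Sum = Δt · [g(3) + g(4) + g(5) + g(6)].
Sum ≈ 3.798.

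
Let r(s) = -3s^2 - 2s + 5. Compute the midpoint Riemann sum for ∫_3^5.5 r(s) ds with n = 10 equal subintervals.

-148.0859375

Δs = (5.5 − 3)/10 = 0.25.
Midpoints: 3.125, 3.375, 3.625, 3.875, 4.125, 4.375, 4.625, 4.875, 5.125, 5.375.
r(3.125) = -30.546875, r(3.375) = -35.921875, r(3.625) = -41.671875, r(3.875) = -47.796875, r(4.125) = -54.296875, r(4.375) = -61.171875, r(4.625) = -68.421875, r(4.875) = -76.046875, r(5.125) = -84.046875, r(5.375) = -92.421875.
Sum = Δs · [r(3.125) + r(3.375) + r(3.625) + ...].
Sum = -148.0859375.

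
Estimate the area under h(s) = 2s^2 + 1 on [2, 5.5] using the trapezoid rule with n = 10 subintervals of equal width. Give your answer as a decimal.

109.22625

Δs = (5.5 − 2)/10 = 0.35.
h(2) = 9, h(2.35) = 12.045, h(2.7) = 15.58, h(3.05) = 19.605, h(3.4) = 24.12, h(3.75) = 29.125, h(4.1) = 34.62, h(4.45) = 40.605, h(4.8) = 47.08, h(5.15) = 54.045, h(5.5) = 61.5.
T_10 = (Δs/2)·[h(s_0) + 2h(s_1) + ... + 2h(s_{9}) + h(s_10)].
Sum = 109.22625.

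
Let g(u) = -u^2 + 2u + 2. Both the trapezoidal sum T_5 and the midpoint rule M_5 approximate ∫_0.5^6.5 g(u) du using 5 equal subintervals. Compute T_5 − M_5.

-2.16

T_5 = -38.94.
M_5 = -36.78.
T_5 − M_5 = -2.16.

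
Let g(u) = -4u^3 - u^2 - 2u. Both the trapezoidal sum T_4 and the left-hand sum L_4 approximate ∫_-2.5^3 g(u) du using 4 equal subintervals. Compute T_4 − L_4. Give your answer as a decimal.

-126.671875

T_4 = -65.828125.
L_4 = 60.84375.
T_4 − L_4 = -126.671875.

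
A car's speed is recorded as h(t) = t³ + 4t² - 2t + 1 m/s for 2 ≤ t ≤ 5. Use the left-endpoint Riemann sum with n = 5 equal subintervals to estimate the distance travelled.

Δt = (5 − 2)/5 = 0.6.
Left endpoints: 2, 2.6, 3.2, 3.8, 4.4.
h(2) = 21, h(2.6) = 40.416, h(3.2) = 68.328, h(3.8) = 106.032, h(4.4) = 154.824.
Sum = Δt · [h(2) + h(2.6) + h(3.2) + h(3.8) + h(4.4)].
Sum = 234.36.

234.36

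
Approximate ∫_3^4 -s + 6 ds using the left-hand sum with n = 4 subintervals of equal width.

Δs = (4 − 3)/4 = 0.25.
Left endpoints: 3, 3.25, 3.5, 3.75.
f(3) = 3, f(3.25) = 2.75, f(3.5) = 2.5, f(3.75) = 2.25.
Sum = Δs · [f(3) + f(3.25) + f(3.5) + f(3.75)].
Sum = 2.625.

2.625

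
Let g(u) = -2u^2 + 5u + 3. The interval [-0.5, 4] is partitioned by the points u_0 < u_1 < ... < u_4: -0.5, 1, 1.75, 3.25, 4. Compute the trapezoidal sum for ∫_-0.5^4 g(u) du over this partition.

7.59375

Subinterval widths: 1.5, 0.75, 1.5, 0.75.
g(-0.5) = 0, g(1) = 6, g(1.75) = 5.625, g(3.25) = -1.875, g(4) = -9.
On each subinterval the trapezoid contributes (Δu_i/2)·[g(u_{i-1}) + g(u_i)].
Sum = 7.59375.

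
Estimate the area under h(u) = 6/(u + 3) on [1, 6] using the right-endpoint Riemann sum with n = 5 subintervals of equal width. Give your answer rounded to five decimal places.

4.47381

Δu = (6 − 1)/5 = 1.
Right endpoints: 2, 3, 4, 5, 6.
h(2) = 1.2, h(3) = 1, h(4) = 6/7, h(5) = 0.75, h(6) = 2/3.
Sum = Δu · [h(2) + h(3) + h(4) + h(5) + h(6)].
Sum ≈ 4.47381.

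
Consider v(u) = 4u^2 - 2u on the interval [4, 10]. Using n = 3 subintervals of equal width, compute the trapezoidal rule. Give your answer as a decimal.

Δu = (10 − 4)/3 = 2.
v(4) = 56, v(6) = 132, v(8) = 240, v(10) = 380.
T_3 = (Δu/2)·[v(u_0) + 2v(u_1) + 2v(u_2) + v(u_3)].
Sum = 1180.

1180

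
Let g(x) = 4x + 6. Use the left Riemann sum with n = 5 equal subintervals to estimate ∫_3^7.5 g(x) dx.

Δx = (7.5 − 3)/5 = 0.9.
Left endpoints: 3, 3.9, 4.8, 5.7, 6.6.
g(3) = 18, g(3.9) = 21.6, g(4.8) = 25.2, g(5.7) = 28.8, g(6.6) = 32.4.
Sum = Δx · [g(3) + g(3.9) + g(4.8) + g(5.7) + g(6.6)].
Sum = 113.4.

113.4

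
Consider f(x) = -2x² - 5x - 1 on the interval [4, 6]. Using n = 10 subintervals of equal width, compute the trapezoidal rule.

-153.36

Δx = (6 − 4)/10 = 0.2.
f(4) = -53, f(4.2) = -57.28, f(4.4) = -61.72, f(4.6) = -66.32, f(4.8) = -71.08, f(5) = -76, f(5.2) = -81.08, f(5.4) = -86.32, f(5.6) = -91.72, f(5.8) = -97.28, f(6) = -103.
T_10 = (Δx/2)·[f(x_0) + 2f(x_1) + ... + 2f(x_{9}) + f(x_10)].
Sum = -153.36.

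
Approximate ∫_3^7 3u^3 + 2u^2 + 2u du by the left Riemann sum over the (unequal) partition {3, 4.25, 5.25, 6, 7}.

Subinterval widths: 1.25, 1, 0.75, 1.
Left endpoints: 3, 4.25, 5.25, 6.
f(3) = 105, f(4.25) = 274.921875, f(5.25) = 499.734375, f(6) = 732.
Sum = Σ Δu_i · f(u_i).
Sum = 1512.97265625.

1512.97265625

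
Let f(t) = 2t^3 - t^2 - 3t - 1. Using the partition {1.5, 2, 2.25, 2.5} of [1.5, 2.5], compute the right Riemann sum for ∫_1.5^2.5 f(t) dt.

Subinterval widths: 0.5, 0.25, 0.25.
Right endpoints: 2, 2.25, 2.5.
f(2) = 5, f(2.25) = 9.96875, f(2.5) = 16.5.
Sum = Σ Δt_i · f(t_i).
Sum = 9.1171875.

9.1171875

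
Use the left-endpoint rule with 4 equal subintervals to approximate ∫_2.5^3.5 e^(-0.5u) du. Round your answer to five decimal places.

Δu = (3.5 − 2.5)/4 = 0.25.
Left endpoints: 2.5, 2.75, 3, 3.25.
f(2.5) ≈ 0.28650, f(2.75) ≈ 0.25284, f(3) ≈ 0.22313, f(3.25) ≈ 0.19691.
Sum = Δu · [f(2.5) + f(2.75) + f(3) + f(3.25)].
Sum ≈ 0.23985.

0.23985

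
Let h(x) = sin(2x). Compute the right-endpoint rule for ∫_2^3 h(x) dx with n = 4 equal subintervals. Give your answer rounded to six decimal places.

Δx = (3 − 2)/4 = 0.25.
Right endpoints: 2.25, 2.5, 2.75, 3.
h(2.25) ≈ -0.977530, h(2.5) ≈ -0.958924, h(2.75) ≈ -0.705540, h(3) ≈ -0.279415.
Sum = Δx · [h(2.25) + h(2.5) + h(2.75) + h(3)].
Sum ≈ -0.730353.

-0.730353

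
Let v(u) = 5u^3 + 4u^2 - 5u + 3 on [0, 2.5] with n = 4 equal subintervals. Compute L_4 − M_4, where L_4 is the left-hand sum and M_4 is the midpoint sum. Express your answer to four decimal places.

L_4 ≈ 36.918945.
M_4 ≈ 59.685059.
L_4 − M_4 ≈ -22.7661.

-22.7661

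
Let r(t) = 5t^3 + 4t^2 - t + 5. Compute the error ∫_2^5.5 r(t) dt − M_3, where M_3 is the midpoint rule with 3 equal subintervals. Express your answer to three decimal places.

Exact integral: ∫_2^5.5 r(t) dt ≈ 1339.36979.
M_3 ≈ 1315.45110.
Error ≈ 1339.36979 − 1315.45110 ≈ 23.919.

23.919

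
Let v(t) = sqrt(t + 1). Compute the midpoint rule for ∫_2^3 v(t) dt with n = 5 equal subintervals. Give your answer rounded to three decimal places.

1.869

Δt = (3 − 2)/5 = 0.2.
Midpoints: 2.1, 2.3, 2.5, 2.7, 2.9.
v(2.1) ≈ 1.761, v(2.3) ≈ 1.817, v(2.5) ≈ 1.871, v(2.7) ≈ 1.924, v(2.9) ≈ 1.975.
Sum = Δt · [v(2.1) + v(2.3) + v(2.5) + v(2.7) + v(2.9)].
Sum ≈ 1.869.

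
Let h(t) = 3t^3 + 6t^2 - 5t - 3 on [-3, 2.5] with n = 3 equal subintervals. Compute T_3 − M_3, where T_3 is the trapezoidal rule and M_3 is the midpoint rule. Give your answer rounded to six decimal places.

T_3 ≈ 55.72569444.
M_3 ≈ 38.39496528.
T_3 − M_3 ≈ 17.330729.

17.330729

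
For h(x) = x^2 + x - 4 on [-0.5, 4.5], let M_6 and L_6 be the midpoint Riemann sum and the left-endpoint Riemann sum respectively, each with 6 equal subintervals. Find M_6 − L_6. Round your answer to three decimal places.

9.549

M_6 ≈ 20.12731.
L_6 ≈ 10.57870.
M_6 − L_6 ≈ 9.549.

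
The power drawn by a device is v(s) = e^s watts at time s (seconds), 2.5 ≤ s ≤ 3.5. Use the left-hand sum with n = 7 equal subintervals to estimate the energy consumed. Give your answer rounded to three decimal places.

Δs = (3.5 − 2.5)/7 = 1/7.
Left endpoints: 2.5, 37/14, 39/14, 41/14, 43/14, 45/14, 47/14.
v(2.5) ≈ 12.182, v(37/14) ≈ 14.053, v(39/14) ≈ 16.211, v(41/14) ≈ 18.701, v(43/14) ≈ 21.573, v(45/14) ≈ 24.886, v(47/14) ≈ 28.707.
Sum = Δs · [v(2.5) + v(37/14) + v(39/14) + ...].
Sum ≈ 19.473.

19.473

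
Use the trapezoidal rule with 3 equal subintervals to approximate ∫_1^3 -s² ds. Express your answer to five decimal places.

-8.81481

Δs = (3 − 1)/3 = 2/3.
f(1) = -1, f(5/3) = -25/9, f(7/3) = -49/9, f(3) = -9.
T_3 = (Δs/2)·[f(s_0) + 2f(s_1) + 2f(s_2) + f(s_3)].
Sum ≈ -8.81481.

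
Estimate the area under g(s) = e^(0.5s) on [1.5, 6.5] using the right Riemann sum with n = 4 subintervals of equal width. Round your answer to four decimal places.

63.6738

Δs = (6.5 − 1.5)/4 = 1.25.
Right endpoints: 2.75, 4, 5.25, 6.5.
g(2.75) ≈ 3.9551, g(4) ≈ 7.3891, g(5.25) ≈ 13.8046, g(6.5) ≈ 25.7903.
Sum = Δs · [g(2.75) + g(4) + g(5.25) + g(6.5)].
Sum ≈ 63.6738.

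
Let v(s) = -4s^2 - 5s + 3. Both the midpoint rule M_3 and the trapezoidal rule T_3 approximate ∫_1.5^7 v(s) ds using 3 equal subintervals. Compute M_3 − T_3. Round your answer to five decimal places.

M_3 ≈ -547.0462963.
T_3 ≈ -565.5324074.
M_3 − T_3 ≈ 18.48611.

18.48611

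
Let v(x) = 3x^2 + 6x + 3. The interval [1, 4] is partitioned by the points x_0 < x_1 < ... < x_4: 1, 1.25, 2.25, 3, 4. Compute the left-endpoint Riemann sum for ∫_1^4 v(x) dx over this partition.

89.953125

Subinterval widths: 0.25, 1, 0.75, 1.
Left endpoints: 1, 1.25, 2.25, 3.
v(1) = 12, v(1.25) = 15.1875, v(2.25) = 31.6875, v(3) = 48.
Sum = Σ Δx_i · v(x_i).
Sum = 89.953125.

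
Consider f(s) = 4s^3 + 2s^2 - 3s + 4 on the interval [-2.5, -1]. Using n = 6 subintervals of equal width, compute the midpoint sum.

-14.2890625

Δs = (-1 − (-2.5))/6 = 0.25.
Midpoints: -2.375, -2.125, -1.875, -1.625, -1.375, -1.125.
f(-2.375) = -31.1796875, f(-2.125) = -18.9765625, f(-1.875) = -9.7109375, f(-1.625) = -3.0078125, f(-1.375) = 1.5078125, f(-1.125) = 4.2109375.
Sum = Δs · [f(-2.375) + f(-2.125) + f(-1.875) + ...].
Sum = -14.2890625.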